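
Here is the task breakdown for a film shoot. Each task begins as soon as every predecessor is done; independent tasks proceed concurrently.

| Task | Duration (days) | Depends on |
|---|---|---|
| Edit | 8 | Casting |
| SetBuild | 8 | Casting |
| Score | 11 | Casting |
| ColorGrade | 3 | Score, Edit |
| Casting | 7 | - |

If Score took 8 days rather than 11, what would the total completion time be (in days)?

18

Critical path before the change: Casting→Score→ColorGrade = 7+11+3 = 21 giving 21 days.
Since Score is critical, the -3 change carries straight to that chain (now 18 days).
The binding chain switches to Casting→Edit→ColorGrade = 7+8+3 = 18; finish 18 days.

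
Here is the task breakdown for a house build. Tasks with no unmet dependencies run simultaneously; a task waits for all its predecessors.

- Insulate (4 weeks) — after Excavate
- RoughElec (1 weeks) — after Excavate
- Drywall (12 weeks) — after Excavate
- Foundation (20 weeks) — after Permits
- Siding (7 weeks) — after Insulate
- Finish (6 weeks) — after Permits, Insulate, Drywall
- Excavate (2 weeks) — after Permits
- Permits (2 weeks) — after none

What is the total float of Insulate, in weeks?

The longest chain is Permits→Excavate→Drywall→Finish = 2+2+12+6 = 22; overall finish 22 weeks.
The longest chain containing Insulate totals 15 weeks.
Float = 22 − 15 = 7.

7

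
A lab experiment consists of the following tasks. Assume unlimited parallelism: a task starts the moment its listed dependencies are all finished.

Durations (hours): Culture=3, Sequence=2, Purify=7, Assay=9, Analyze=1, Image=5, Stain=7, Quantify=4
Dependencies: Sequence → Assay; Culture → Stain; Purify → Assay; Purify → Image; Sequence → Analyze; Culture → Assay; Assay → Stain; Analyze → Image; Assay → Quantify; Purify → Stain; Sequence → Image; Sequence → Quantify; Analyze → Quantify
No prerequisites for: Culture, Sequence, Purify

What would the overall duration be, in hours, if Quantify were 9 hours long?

25

Baseline: Purify→Assay→Stain = 7+9+7 = 23 → 23 hours.
The longest path through Quantify is only 20 hours, so Quantify has float 3.
New critical path: Purify→Assay→Quantify = 7+9+9 = 25 ⇒ 25 hours.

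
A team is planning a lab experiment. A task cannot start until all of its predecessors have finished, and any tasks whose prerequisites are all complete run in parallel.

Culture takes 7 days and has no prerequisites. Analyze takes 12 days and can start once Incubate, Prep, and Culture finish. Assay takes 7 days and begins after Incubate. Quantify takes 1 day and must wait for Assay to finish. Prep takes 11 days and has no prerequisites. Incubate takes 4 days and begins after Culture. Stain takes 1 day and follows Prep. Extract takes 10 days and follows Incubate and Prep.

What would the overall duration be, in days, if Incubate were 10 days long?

29

Baseline: Culture→Incubate→Analyze = 7+4+12 = 23 → 23 days.
Incubate is on the critical path; changing it to 10 makes that path 29 days.
The critical path is still Culture→Incubate→Analyze; finish is now 29 days.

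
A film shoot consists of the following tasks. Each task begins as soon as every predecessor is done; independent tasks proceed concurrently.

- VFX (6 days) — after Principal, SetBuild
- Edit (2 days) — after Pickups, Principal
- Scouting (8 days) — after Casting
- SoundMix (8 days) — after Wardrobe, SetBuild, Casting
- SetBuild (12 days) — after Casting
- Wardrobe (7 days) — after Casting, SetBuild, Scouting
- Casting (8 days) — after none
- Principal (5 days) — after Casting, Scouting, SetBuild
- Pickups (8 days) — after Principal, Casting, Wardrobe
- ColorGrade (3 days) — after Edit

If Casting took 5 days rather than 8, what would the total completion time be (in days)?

The binding path is Casting→SetBuild→Wardrobe→Pickups→Edit→ColorGrade = 8+12+7+8+2+3 = 40; finish at 40 days.
Since Casting is critical, the -3 change carries straight to that chain (now 37 days).
The critical path is still Casting→SetBuild→Wardrobe→Pickups→Edit→ColorGrade; finish is now 37 days.

37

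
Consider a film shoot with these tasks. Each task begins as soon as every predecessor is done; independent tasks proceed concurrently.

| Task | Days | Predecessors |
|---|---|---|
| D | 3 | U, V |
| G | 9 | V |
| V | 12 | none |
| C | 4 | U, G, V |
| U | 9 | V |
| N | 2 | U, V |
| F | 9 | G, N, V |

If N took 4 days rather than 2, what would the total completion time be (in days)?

Actual critical path: V→U→N→F = 12+9+2+9 = 32 ⇒ 32 days.
N is on the critical path; changing it to 4 makes that path 34 days.
That remains the longest chain; total 34 days.

34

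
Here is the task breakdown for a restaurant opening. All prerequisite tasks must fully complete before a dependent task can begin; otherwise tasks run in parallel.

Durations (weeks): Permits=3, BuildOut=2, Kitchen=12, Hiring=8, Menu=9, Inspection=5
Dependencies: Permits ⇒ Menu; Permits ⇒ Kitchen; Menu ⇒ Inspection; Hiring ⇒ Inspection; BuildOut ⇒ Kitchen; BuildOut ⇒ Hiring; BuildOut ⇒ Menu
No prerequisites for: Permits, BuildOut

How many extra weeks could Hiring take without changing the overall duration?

2

The longest chain is Permits→Menu→Inspection = 3+9+5 = 17; overall finish 17 weeks.
Hiring finishes as early as 10 and must finish by 12.
So Hiring can slip 12 − 10 = 2 weeks.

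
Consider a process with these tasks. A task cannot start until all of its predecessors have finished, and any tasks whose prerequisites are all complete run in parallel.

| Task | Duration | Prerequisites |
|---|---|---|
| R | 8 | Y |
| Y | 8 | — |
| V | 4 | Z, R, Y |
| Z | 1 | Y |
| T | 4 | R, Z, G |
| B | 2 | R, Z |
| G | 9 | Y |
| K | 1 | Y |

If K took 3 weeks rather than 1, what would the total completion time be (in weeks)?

21

Critical path before the change: Y→G→T = 8+9+4 = 21 giving 21 weeks.
K is off the critical path — its longest chain is 9 weeks, giving 12 of slack.
The critical path is still Y→G→T; finish is now 21 weeks.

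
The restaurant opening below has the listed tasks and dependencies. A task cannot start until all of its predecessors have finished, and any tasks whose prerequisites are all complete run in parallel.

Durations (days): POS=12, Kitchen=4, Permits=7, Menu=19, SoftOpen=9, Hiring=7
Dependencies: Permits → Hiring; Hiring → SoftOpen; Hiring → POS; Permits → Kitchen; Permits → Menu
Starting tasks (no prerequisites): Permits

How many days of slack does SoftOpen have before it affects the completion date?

3

The longest chain is Permits→Hiring→POS = 7+7+12 = 26; overall finish 26 days.
SoftOpen finishes as early as 23 and must finish by 26.
So SoftOpen can slip 26 − 23 = 3 days.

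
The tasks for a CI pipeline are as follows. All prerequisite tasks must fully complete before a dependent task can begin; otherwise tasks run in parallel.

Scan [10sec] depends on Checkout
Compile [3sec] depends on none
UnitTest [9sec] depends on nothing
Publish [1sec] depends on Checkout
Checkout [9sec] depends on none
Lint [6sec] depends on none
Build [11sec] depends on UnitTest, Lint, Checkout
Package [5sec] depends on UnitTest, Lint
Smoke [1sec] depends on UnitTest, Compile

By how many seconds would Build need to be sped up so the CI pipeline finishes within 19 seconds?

1

Current finish: 20 seconds; target: 19.
Build is on every critical path, so each second cut from Build cuts the finish by one (this holds down to a finish of 19).
Need 20 − 19 = 1 second off Build → Build becomes 10 seconds, finish becomes 19.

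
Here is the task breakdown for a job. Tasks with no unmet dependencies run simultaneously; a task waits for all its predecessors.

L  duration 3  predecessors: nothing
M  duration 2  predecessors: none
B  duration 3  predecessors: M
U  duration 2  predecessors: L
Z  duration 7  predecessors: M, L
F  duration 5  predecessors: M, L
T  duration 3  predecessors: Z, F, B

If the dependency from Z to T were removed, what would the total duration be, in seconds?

11

With the dependency in place, L→Z→T = 3+7+3 = 13 sets the finish at 13 seconds.
Without Z→T, T's earliest start moves from 10 to 8.
The longest chain is now L→F→T = 3+5+3 = 11, so the job takes 11 seconds.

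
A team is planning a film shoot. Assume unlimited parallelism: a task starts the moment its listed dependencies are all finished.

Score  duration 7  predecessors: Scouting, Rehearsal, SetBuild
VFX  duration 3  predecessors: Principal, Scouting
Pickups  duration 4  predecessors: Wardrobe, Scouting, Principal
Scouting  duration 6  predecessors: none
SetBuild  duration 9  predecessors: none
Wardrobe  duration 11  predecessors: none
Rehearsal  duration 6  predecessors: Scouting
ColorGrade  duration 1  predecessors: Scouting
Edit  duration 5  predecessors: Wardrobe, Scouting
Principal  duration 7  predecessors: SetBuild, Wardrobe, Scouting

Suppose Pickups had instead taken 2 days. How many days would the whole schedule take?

21

Actual critical path: Wardrobe→Principal→Pickups = 11+7+4 = 22 ⇒ 22 days.
Pickups is on the critical path; changing it to 2 makes that path 20 days.
The binding chain switches to Wardrobe→Principal→VFX = 11+7+3 = 21; finish 21 days.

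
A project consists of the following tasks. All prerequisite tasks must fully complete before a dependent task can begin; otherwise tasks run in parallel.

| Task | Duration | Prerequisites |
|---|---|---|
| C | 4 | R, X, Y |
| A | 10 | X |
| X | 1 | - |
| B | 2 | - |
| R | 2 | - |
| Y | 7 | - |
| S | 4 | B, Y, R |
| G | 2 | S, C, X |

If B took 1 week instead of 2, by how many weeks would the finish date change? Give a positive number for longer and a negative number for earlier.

0

As given, the longest chain is Y→S→G = 7+4+2 = 13, so the finish is 13 weeks.
B has 5 weeks of float (longest path through it is 8).
The critical path is still Y→S→G; finish is now 13 weeks.
Change in finish: 13 − 13 = +0 weeks.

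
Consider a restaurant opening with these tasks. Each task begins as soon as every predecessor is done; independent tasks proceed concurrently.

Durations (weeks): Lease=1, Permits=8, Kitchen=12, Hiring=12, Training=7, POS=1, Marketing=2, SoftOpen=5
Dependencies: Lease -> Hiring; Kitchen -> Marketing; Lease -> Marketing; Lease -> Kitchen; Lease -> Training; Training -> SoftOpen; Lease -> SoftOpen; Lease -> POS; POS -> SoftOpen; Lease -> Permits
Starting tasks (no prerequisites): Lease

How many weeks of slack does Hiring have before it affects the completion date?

2

The longest chain is Lease→Kitchen→Marketing = 1+12+2 = 15; overall finish 15 weeks.
Hiring finishes as early as 13 and must finish by 15.
So Hiring can slip 15 − 13 = 2 weeks.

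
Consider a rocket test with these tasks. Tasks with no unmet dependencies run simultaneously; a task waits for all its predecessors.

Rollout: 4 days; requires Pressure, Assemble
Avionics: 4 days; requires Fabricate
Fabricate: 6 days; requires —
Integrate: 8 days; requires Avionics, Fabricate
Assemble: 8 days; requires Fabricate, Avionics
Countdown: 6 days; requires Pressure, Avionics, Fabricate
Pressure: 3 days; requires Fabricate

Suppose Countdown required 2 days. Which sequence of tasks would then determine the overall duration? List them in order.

Baseline: Fabricate→Avionics→Assemble→Rollout = 6+4+8+4 = 22 → 22 days.
Countdown is off the critical path — its longest chain is 16 days, giving 6 of slack.
No other chain overtakes it, so the finish is 22 days.

Fabricate, Avionics, Assemble, Rollout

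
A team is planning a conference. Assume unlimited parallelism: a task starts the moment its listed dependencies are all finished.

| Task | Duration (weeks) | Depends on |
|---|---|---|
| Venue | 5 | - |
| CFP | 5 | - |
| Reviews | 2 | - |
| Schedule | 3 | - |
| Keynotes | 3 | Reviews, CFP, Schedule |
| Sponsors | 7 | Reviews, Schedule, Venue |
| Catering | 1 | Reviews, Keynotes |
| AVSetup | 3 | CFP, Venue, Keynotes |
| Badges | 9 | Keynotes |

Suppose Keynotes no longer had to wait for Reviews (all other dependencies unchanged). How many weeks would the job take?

17

Before: longest chain CFP→Keynotes→Badges = 5+3+9 = 17, finish 17.
Dropping Reviews→Keynotes doesn't change Keynotes's earliest start (5); another predecessor still binds.
New critical path: CFP→Keynotes→Badges = 5+3+9 = 17 ⇒ 17 weeks.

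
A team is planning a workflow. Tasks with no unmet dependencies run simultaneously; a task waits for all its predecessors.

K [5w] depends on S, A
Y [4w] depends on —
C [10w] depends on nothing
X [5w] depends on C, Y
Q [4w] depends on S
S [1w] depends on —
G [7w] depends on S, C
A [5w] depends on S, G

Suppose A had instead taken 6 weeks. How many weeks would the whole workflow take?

Baseline: C→G→A→K = 10+7+5+5 = 27 → 27 weeks.
A lies on that path, so at 6 weeks the path becomes 28 weeks.
The critical path is still C→G→A→K; finish is now 28 weeks.

28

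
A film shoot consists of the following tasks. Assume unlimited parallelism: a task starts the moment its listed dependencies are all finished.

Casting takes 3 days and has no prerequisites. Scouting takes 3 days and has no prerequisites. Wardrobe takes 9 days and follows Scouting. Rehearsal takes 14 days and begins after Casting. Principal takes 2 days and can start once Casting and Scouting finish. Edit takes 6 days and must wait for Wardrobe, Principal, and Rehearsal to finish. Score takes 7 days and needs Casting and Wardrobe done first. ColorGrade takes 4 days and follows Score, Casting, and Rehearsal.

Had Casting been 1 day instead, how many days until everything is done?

23

As given, the longest chain is Casting→Rehearsal→Edit = 3+14+6 = 23, so the finish is 23 days.
Since Casting is critical, the -2 change carries straight to that chain (now 21 days).
New critical path: Scouting→Wardrobe→Score→ColorGrade = 3+9+7+4 = 23 ⇒ 23 days.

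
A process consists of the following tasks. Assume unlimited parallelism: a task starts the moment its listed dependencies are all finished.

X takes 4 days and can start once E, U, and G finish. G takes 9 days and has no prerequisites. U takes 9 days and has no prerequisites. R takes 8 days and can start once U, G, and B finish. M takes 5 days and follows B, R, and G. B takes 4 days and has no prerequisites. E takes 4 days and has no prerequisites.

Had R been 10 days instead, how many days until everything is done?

Actual critical path: G→R→M = 9+8+5 = 22 ⇒ 22 days.
Since R is critical, the +2 change carries straight to that chain (now 24 days).
That remains the longest chain; total 24 days.

24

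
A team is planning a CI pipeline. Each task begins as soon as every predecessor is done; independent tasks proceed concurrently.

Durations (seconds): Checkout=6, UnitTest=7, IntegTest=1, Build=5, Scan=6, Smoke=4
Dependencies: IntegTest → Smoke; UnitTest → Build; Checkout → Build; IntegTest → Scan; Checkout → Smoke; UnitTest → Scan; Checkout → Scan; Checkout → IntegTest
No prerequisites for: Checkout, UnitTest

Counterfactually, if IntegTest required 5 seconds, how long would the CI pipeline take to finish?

The binding path is Checkout→IntegTest→Scan = 6+1+6 = 13; finish at 13 seconds.
IntegTest is on the critical path; changing it to 5 makes that path 17 seconds.
The critical path is still Checkout→IntegTest→Scan; finish is now 17 seconds.

17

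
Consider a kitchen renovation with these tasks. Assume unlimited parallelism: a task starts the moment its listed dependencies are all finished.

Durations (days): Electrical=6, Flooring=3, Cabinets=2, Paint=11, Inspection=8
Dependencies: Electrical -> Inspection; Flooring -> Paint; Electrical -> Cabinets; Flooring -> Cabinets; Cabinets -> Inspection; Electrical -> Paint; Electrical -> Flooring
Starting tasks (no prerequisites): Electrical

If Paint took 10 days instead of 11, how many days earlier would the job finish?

As given, the longest chain is Electrical→Flooring→Paint = 6+3+11 = 20, so the finish is 20 days.
Paint is on the critical path; changing it to 10 makes that path 19 days.
New critical path: Electrical→Flooring→Cabinets→Inspection = 6+3+2+8 = 19 ⇒ 19 days.
Change in finish: 19 − 20 = -1 days.

1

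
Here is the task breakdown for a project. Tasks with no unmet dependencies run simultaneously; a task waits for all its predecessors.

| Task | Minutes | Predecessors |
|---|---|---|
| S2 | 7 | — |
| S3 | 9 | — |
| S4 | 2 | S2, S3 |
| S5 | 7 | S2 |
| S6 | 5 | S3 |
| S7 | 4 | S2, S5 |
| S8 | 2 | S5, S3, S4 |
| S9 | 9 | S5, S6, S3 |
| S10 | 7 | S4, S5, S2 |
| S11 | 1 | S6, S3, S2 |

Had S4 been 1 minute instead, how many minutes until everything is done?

The binding path is S2→S5→S9 = 7+7+9 = 23; finish at 23 minutes.
The longest path through S4 is only 18 minutes, so S4 has float 5.
That remains the longest chain; total 23 minutes.

23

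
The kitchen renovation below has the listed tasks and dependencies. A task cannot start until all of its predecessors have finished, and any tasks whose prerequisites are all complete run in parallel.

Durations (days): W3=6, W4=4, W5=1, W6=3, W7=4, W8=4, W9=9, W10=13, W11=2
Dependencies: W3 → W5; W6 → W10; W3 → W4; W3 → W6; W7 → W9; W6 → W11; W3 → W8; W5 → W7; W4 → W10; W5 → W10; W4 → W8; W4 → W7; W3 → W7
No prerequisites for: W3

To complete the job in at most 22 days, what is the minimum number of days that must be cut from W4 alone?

1

Current finish: 23 days; target: 22.
W4 is on every critical path, so each day cut from W4 cuts the finish by one (this holds down to a finish of 22).
Need 23 − 22 = 1 day off W4 → W4 becomes 3 days, finish becomes 22.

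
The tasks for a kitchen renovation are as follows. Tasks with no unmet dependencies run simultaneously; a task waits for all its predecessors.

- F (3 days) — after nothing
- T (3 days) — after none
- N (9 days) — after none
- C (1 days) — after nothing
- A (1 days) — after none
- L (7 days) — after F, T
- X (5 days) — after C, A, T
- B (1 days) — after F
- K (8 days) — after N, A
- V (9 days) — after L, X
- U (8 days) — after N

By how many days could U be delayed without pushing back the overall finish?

2

F→L→V = 3+7+9 = 19 sets the makespan at 19 days.
Longest path through U: 17 days (earliest finish 17, latest finish 19).
Slack of U = 11 − 9 = 2 days.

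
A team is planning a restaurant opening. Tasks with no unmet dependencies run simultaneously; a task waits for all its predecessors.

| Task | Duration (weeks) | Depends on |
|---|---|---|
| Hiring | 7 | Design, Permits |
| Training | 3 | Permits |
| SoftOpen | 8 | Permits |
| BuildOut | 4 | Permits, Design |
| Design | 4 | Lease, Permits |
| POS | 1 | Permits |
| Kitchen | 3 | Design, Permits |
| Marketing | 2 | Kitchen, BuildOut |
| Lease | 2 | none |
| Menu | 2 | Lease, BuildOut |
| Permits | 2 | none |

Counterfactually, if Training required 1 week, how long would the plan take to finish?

13

As given, the longest chain is Lease→Design→Hiring = 2+4+7 = 13, so the finish is 13 weeks.
Training has 8 weeks of float (longest path through it is 5).
The critical path is still Lease→Design→Hiring; finish is now 13 weeks.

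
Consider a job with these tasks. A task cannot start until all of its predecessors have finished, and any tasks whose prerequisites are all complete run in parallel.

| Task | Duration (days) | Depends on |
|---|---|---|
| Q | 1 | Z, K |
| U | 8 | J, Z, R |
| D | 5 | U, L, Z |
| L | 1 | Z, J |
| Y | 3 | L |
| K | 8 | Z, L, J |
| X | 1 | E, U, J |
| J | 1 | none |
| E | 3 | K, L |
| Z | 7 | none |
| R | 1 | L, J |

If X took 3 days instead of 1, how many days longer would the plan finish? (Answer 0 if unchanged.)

0

Actual critical path: Z→L→R→U→D = 7+1+1+8+5 = 22 ⇒ 22 days.
The longest path through X is only 20 days, so X has float 2.
The critical path is still Z→L→R→U→D; finish is now 22 days.
Change in finish: 22 − 22 = +0 days.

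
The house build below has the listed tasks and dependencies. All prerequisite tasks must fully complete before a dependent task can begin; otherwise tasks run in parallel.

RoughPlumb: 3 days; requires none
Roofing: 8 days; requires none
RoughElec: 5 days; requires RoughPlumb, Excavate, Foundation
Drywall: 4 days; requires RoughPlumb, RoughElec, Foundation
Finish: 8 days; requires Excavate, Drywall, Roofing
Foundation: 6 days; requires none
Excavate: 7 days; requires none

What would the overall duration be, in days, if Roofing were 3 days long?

The binding path is Excavate→RoughElec→Drywall→Finish = 7+5+4+8 = 24; finish at 24 days.
The longest path through Roofing is only 16 days, so Roofing has float 8.
No other chain overtakes it, so the finish is 24 days.

24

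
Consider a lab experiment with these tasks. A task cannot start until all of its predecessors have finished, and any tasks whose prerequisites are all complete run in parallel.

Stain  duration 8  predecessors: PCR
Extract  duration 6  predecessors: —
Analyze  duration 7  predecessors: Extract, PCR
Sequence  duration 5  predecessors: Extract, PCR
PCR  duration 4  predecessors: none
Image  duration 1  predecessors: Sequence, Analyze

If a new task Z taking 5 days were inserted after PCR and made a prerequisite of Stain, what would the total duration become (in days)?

Originally the project takes 14 days.
With Z inserted, Stain now waits for max(PCR, Z).
New critical path: PCR→Z→Stain = 4+5+8 = 17 ⇒ 17 days.

17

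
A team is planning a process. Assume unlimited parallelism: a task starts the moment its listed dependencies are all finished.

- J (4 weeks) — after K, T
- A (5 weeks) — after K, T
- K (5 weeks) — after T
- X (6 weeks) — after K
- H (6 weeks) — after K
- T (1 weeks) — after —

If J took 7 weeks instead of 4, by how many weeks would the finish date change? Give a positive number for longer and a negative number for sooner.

Actual critical path: T→K→X = 1+5+6 = 12 ⇒ 12 weeks.
J has 2 weeks of float (longest path through it is 10).
The binding chain switches to T→K→J = 1+5+7 = 13; finish 13 weeks.
Change in finish: 13 − 12 = +1 weeks.

1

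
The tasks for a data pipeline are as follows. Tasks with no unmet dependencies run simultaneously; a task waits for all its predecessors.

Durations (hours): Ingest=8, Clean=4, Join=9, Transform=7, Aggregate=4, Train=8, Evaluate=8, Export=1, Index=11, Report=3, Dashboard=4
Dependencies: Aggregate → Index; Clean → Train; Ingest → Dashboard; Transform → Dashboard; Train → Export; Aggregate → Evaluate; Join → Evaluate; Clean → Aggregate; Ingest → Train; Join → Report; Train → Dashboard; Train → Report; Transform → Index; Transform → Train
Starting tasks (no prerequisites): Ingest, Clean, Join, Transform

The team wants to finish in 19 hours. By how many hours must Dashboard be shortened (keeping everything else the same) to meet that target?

1

Current finish: 20 hours; target: 19.
Dashboard is on every critical path, so each hour cut from Dashboard cuts the finish by one (this holds down to a finish of 19).
Need 20 − 19 = 1 hour off Dashboard → Dashboard becomes 3 hours, finish becomes 19.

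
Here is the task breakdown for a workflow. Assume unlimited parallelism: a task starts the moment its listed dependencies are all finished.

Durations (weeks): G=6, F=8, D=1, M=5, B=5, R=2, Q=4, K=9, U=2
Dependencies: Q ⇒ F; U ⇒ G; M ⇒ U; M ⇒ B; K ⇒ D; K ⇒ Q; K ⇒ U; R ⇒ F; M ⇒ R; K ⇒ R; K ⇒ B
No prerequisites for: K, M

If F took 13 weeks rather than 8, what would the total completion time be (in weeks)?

26

Baseline: K→Q→F = 9+4+8 = 21 → 21 weeks.
F lies on that path, so at 13 weeks the path becomes 26 weeks.
No other chain overtakes it, so the finish is 26 weeks.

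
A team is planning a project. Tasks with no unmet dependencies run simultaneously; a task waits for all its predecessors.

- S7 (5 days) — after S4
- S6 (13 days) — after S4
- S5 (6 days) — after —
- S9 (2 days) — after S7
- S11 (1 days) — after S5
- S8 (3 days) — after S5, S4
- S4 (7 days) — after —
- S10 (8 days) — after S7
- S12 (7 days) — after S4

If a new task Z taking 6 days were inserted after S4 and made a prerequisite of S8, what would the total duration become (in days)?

20

Originally the job takes 20 days.
With Z inserted, S8 now waits for max(S5, S4, Z).
New critical path: S4→S6 = 7+13 = 20 ⇒ 20 days.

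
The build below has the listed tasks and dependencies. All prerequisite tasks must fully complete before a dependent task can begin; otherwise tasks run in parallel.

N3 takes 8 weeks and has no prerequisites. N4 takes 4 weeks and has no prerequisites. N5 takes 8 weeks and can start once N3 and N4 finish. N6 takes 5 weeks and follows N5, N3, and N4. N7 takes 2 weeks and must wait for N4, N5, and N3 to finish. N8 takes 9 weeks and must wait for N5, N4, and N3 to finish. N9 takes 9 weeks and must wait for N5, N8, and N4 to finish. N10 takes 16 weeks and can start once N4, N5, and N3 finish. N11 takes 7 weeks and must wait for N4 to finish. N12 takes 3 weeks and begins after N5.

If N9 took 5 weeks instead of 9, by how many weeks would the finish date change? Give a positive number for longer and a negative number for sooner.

-2

Actual critical path: N3→N5→N8→N9 = 8+8+9+9 = 34 ⇒ 34 weeks.
N9 is on the critical path; changing it to 5 makes that path 30 weeks.
The binding chain switches to N3→N5→N10 = 8+8+16 = 32; finish 32 weeks.
Change in finish: 32 − 34 = -2 weeks.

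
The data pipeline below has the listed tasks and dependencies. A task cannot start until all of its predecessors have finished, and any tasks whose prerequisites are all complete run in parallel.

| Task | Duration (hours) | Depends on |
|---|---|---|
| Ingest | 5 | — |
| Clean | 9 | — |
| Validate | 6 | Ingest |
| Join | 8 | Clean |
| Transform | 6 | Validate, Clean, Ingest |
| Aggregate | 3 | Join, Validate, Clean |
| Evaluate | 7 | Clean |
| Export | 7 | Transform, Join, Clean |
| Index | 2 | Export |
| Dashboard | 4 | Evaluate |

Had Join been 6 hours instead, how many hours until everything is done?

Critical path before the change: Clean→Join→Export→Index = 9+8+7+2 = 26 giving 26 hours.
Join lies on that path, so at 6 hours the path becomes 24 hours.
Now Ingest→Validate→Transform→Export→Index = 5+6+6+7+2 = 26 is longest, so the finish becomes 26 hours.

26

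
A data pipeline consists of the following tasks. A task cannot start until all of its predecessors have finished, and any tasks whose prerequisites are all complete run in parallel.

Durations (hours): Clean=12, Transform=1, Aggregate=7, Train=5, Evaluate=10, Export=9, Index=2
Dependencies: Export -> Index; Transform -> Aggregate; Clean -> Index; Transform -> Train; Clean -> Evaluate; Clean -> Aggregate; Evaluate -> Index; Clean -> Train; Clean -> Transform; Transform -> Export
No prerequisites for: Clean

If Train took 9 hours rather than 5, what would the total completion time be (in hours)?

Critical path before the change: Clean→Transform→Export→Index = 12+1+9+2 = 24 giving 24 hours.
Train has 6 hours of float (longest path through it is 18).
The critical path is still Clean→Transform→Export→Index; finish is now 24 hours.

24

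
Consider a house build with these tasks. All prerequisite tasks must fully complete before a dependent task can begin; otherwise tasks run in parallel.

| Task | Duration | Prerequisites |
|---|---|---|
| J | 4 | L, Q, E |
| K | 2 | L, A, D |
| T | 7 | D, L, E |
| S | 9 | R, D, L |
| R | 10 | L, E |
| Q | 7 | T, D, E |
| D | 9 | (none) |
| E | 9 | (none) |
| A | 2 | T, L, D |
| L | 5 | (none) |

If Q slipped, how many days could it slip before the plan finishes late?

E→R→S = 9+10+9 = 28 sets the makespan at 28 days.
Longest path through Q: 27 days (earliest finish 23, latest finish 24).
So Q can slip 24 − 23 = 1 day.

1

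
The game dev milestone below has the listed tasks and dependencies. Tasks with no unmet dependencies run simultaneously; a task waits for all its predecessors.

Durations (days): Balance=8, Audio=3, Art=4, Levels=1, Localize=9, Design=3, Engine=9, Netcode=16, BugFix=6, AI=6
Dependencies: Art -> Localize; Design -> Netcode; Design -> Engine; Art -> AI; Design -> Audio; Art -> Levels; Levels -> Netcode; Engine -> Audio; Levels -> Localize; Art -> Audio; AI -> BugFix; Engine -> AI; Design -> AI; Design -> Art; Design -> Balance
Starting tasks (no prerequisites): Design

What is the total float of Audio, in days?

The longest chain is Design→Engine→AI→BugFix = 3+9+6+6 = 24; overall finish 24 days.
Longest path through Audio: 15 days (earliest finish 15, latest finish 24).
So Audio can slip 24 − 15 = 9 days.

9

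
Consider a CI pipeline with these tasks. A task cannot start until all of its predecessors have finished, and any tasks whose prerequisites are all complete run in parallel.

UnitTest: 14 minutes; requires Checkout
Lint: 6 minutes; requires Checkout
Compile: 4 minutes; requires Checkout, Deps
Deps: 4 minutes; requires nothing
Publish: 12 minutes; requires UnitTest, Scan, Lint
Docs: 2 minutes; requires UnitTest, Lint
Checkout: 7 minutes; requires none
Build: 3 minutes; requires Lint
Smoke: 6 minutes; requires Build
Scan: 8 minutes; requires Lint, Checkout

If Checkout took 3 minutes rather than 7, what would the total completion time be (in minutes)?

Actual critical path: Checkout→Lint→Scan→Publish = 7+6+8+12 = 33 ⇒ 33 minutes.
Checkout lies on that path, so at 3 minutes the path becomes 29 minutes.
No other chain overtakes it, so the finish is 29 minutes.

29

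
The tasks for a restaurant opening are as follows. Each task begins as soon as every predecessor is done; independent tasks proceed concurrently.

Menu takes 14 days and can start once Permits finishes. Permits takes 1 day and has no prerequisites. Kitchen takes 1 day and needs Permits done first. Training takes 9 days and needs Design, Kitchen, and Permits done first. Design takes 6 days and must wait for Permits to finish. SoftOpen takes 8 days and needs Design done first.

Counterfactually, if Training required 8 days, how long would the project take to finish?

15

As given, the longest chain is Permits→Design→Training = 1+6+9 = 16, so the finish is 16 days.
Training is on the critical path; changing it to 8 makes that path 15 days.
No other chain overtakes it, so the finish is 15 days.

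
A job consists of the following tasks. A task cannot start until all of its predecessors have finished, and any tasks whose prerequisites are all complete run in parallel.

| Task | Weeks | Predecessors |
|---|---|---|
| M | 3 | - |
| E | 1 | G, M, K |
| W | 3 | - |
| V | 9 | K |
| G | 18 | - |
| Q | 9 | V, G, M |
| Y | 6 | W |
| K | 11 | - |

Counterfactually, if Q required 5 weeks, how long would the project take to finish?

25

Actual critical path: K→V→Q = 11+9+9 = 29 ⇒ 29 weeks.
Q lies on that path, so at 5 weeks the path becomes 25 weeks.
No other chain overtakes it, so the finish is 25 weeks.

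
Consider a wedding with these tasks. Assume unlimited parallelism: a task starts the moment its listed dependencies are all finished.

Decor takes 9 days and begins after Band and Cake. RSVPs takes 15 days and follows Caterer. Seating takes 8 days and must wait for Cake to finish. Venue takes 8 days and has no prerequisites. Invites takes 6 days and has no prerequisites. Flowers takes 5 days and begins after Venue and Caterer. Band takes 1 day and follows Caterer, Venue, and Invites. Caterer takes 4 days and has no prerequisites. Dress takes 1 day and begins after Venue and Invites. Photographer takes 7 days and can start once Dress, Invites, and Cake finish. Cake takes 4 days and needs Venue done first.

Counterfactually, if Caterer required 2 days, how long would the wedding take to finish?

21

The binding path is Venue→Cake→Decor = 8+4+9 = 21; finish at 21 days.
The longest path through Caterer is only 19 days, so Caterer has float 2.
The critical path is still Venue→Cake→Decor; finish is now 21 days.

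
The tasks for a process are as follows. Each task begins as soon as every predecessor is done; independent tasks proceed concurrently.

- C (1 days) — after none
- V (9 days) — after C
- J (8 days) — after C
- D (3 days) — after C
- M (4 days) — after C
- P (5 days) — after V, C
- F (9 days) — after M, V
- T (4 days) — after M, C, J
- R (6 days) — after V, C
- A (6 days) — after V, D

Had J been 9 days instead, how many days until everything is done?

19

The binding path is C→V→F = 1+9+9 = 19; finish at 19 days.
The longest path through J is only 13 days, so J has float 6.
The critical path is still C→V→F; finish is now 19 days.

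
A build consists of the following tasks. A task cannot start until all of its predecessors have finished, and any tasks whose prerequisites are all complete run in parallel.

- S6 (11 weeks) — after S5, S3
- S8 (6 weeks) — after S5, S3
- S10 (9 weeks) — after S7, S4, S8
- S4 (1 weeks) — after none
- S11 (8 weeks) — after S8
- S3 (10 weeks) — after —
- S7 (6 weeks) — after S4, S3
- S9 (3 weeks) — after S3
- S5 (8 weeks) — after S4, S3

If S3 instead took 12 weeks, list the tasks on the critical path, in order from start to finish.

Baseline: S3→S5→S8→S10 = 10+8+6+9 = 33 → 33 weeks.
S3 is on the critical path; changing it to 12 makes that path 35 weeks.
No other chain overtakes it, so the finish is 35 weeks.

S3, S5, S8, S10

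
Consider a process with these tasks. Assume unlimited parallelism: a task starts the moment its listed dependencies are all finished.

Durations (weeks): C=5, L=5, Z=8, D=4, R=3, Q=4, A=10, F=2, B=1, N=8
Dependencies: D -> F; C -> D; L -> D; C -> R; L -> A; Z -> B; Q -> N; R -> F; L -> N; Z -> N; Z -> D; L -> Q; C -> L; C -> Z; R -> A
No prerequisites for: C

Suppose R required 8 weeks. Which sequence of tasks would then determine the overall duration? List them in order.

Actual critical path: C→L→Q→N = 5+5+4+8 = 22 ⇒ 22 weeks.
The longest path through R is only 18 weeks, so R has float 4.
Now C→R→A = 5+8+10 = 23 is longest, so the finish becomes 23 weeks.

C, R, A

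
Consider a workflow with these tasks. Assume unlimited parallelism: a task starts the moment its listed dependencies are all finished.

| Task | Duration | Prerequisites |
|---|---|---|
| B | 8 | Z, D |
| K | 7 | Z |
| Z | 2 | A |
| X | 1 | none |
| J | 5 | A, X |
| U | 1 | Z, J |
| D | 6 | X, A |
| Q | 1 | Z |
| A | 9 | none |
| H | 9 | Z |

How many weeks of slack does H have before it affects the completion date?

A→D→B = 9+6+8 = 23 sets the makespan at 23 weeks.
The longest chain containing H totals 20 weeks.
Float = 23 − 20 = 3.

3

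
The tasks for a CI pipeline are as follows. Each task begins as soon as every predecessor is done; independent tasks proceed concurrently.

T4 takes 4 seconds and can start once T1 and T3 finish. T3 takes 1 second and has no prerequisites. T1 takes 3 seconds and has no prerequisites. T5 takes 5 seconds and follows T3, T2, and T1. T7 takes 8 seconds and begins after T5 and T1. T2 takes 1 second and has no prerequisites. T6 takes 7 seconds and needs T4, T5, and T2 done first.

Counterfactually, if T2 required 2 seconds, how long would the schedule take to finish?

16

Actual critical path: T1→T5→T7 = 3+5+8 = 16 ⇒ 16 seconds.
The longest path through T2 is only 14 seconds, so T2 has float 2.
No other chain overtakes it, so the finish is 16 seconds.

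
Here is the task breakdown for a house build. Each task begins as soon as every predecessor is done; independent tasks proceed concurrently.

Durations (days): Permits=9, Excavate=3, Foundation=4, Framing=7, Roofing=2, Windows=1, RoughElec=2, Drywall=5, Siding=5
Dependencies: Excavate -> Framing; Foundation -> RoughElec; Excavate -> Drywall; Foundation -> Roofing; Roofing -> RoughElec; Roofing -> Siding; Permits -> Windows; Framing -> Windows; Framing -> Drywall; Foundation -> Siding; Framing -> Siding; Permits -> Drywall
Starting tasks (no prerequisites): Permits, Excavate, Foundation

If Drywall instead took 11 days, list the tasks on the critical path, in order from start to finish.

Excavate, Framing, Drywall

Baseline: Excavate→Framing→Drywall = 3+7+5 = 15 → 15 days.
Since Drywall is critical, the +6 change carries straight to that chain (now 21 days).
No other chain overtakes it, so the finish is 21 days.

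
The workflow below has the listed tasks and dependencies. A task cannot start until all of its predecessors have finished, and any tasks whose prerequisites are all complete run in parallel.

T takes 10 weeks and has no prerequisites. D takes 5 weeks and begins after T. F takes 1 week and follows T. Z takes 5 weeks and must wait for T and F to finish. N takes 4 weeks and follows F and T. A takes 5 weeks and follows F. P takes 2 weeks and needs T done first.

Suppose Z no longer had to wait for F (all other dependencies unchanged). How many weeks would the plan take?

16

Before: longest chain T→F→Z = 10+1+5 = 16, finish 16.
Without F→Z, Z's earliest start moves from 11 to 10.
The longest chain is now T→F→A = 10+1+5 = 16, so the plan takes 16 weeks.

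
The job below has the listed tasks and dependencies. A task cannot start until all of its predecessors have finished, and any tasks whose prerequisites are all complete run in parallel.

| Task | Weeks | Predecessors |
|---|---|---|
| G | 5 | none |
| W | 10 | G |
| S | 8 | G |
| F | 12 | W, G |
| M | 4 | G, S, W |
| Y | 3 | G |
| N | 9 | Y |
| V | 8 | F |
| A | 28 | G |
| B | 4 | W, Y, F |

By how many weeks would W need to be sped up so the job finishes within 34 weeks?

1

Current finish: 35 weeks; target: 34.
W is on every critical path, so each week cut from W cuts the finish by one (this holds down to a finish of 33).
Need 35 − 34 = 1 week off W → W becomes 9 weeks, finish becomes 34.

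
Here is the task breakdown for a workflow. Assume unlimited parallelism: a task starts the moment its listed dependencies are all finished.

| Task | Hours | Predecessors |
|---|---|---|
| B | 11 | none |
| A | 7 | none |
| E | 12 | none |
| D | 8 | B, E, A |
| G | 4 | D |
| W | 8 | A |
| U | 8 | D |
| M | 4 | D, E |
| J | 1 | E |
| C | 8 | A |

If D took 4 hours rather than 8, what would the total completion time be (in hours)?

Baseline: E→D→U = 12+8+8 = 28 → 28 hours.
D is on the critical path; changing it to 4 makes that path 24 hours.
The critical path is still E→D→U; finish is now 24 hours.

24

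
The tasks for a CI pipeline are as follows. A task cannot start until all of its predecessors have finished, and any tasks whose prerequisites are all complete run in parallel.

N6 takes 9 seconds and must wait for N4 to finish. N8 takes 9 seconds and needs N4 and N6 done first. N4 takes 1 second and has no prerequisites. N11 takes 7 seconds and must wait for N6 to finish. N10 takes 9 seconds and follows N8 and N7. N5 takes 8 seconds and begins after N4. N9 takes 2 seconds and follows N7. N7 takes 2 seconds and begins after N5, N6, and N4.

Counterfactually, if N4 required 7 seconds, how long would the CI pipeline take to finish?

The binding path is N4→N6→N8→N10 = 1+9+9+9 = 28; finish at 28 seconds.
N4 lies on that path, so at 7 seconds the path becomes 34 seconds.
That remains the longest chain; total 34 seconds.

34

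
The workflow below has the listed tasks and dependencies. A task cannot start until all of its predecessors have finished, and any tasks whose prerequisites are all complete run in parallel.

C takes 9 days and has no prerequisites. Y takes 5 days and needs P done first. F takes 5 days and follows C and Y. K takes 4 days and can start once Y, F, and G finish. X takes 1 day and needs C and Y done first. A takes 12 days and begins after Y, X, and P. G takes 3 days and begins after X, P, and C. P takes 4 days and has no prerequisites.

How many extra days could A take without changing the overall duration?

0

C→X→A = 9+1+12 = 22 sets the makespan at 22 days.
The longest chain containing A totals 22 days.
Slack of A = 10 − 10 = 0 days.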